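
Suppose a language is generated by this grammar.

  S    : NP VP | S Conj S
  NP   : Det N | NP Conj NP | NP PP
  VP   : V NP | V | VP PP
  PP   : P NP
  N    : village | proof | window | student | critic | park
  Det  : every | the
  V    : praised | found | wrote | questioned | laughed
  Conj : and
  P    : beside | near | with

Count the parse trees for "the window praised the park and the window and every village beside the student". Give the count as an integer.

7

Two of the 7 distinct bracketings:
[S [NP [Det the] [N window]] [VP [V praised] [NP [NP [Det the] [N park]] [Conj and] [NP [NP [Det the] [N window]] [Conj and] [NP [NP [Det every] [N village]] [PP [P beside] [NP [Det the] [N student]]]]]]]]
[S [NP [Det the] [N window]] [VP [V praised] [NP [NP [Det the] [N park]] [Conj and] [NP [NP [NP [Det the] [N window]] [Conj and] [NP [Det every] [N village]]] [PP [P beside] [NP [Det the] [N student]]]]]]]
The trees differ in how a recursive rule is bracketed over the same span.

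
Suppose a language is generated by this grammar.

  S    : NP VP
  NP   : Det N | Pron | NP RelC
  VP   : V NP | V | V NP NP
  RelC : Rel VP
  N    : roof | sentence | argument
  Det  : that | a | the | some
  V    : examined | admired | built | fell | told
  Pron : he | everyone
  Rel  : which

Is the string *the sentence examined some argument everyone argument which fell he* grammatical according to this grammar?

Ungrammatical

A Pron word can never sit immediately before an N word in any string this grammar generates, so the substring 'everyone argument' rules out a derivation.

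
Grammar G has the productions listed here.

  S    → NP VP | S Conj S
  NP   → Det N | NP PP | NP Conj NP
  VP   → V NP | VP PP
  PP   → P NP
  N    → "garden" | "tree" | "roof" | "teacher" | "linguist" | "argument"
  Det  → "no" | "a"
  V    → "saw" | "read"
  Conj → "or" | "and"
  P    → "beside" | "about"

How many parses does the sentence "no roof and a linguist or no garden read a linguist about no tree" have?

4

Two of the 4 distinct bracketings:
[S [NP [NP [Det no] [N roof]] [Conj and] [NP [NP [Det a] [N linguist]] [Conj or] [NP [Det no] [N garden]]]] [VP [V read] [NP [NP [Det a] [N linguist]] [PP [P about] [NP [Det no] [N tree]]]]]]
[S [NP [NP [Det no] [N roof]] [Conj and] [NP [NP [Det a] [N linguist]] [Conj or] [NP [Det no] [N garden]]]] [VP [VP [V read] [NP [Det a] [N linguist]]] [PP [P about] [NP [Det no] [N tree]]]]]
The difference turns on whether NP → NP PP is used at the relevant span, versus an alternative expansion of NP.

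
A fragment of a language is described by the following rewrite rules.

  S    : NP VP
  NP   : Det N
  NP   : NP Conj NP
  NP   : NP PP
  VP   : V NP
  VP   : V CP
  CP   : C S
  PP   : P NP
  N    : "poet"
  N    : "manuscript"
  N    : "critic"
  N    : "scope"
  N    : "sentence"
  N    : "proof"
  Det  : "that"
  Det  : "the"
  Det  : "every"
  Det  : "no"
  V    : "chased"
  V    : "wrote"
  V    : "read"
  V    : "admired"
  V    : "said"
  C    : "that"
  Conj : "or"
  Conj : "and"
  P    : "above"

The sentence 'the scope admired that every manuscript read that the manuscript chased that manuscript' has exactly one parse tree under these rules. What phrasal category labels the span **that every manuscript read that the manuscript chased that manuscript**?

CP

S
  NP
    Det: the
    N: scope
  VP
    V: admired
    CP
      C: that
      S
        NP
          Det: every
          N: manuscript
        VP
          V: read
          CP
            C: that
            S
              NP
                Det: the
                N: manuscript
              VP
                V: chased
                NP
                  Det: that
                  N: manuscript
The span 'that every manuscript read that the manuscript chased that manuscript' is the CP node built by CP → C S.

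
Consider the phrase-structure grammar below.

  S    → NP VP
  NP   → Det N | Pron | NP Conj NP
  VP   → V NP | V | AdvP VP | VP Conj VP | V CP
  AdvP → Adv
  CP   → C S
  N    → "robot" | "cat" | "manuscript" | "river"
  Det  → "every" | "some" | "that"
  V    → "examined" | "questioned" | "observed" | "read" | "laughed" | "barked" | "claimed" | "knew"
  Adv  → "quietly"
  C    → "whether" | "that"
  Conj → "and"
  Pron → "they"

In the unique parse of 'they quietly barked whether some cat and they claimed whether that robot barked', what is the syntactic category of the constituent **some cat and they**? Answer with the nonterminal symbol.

[S [NP [Pron they]] [VP [AdvP [Adv quietly]] [VP [V barked] [CP [C whether] [S [NP [NP [Det some] [N cat]] [Conj and] [NP [Pron they]]] [VP [V claimed] [CP [C whether] [S [NP [Det that] [N robot]] [VP [V barked]]]]]]]]]]
The span 'some cat and they' is the NP node built by NP → NP Conj NP.

NP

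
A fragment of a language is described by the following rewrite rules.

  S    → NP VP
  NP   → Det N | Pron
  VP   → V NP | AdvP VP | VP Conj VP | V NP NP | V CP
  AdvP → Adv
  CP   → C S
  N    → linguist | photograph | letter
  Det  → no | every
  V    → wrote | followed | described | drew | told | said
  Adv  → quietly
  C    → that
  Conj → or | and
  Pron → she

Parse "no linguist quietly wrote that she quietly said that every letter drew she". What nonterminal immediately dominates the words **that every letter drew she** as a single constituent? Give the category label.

CP

[S [NP [Det no] [N linguist]] [VP [AdvP [Adv quietly]] [VP [V wrote] [CP [C that] [S [NP [Pron she]] [VP [AdvP [Adv quietly]] [VP [V said] [CP [C that] [S [NP [Det every] [N letter]] [VP [V drew] [NP [Pron she]]]]]]]]]]]]
The span 'that every letter drew she' is the CP node built by CP → C S.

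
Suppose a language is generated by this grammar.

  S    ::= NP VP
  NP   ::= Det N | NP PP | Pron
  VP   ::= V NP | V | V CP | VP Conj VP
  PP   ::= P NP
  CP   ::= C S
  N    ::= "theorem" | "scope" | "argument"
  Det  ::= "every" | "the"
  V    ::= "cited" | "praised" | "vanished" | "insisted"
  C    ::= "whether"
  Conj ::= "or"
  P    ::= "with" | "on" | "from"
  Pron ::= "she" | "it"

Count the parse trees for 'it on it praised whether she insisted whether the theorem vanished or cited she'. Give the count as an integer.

Two of the 3 distinct bracketings:
[S [NP [NP [Pron it]] [PP [P on] [NP [Pron it]]]] [VP [V praised] [CP [C whether] [S [NP [Pron she]] [VP [V insisted] [CP [C whether] [S [NP [Det the] [N theorem]] [VP [VP [V vanished]] [Conj or] [VP [V cited] [NP [Pron she]]]]]]]]]]]
[S [NP [NP [Pron it]] [PP [P on] [NP [Pron it]]]] [VP [V praised] [CP [C whether] [S [NP [Pron she]] [VP [VP [V insisted] [CP [C whether] [S [NP [Det the] [N theorem]] [VP [V vanished]]]]] [Conj or] [VP [V cited] [NP [Pron she]]]]]]]]
The trees differ in how a recursive rule is bracketed over the same span.

3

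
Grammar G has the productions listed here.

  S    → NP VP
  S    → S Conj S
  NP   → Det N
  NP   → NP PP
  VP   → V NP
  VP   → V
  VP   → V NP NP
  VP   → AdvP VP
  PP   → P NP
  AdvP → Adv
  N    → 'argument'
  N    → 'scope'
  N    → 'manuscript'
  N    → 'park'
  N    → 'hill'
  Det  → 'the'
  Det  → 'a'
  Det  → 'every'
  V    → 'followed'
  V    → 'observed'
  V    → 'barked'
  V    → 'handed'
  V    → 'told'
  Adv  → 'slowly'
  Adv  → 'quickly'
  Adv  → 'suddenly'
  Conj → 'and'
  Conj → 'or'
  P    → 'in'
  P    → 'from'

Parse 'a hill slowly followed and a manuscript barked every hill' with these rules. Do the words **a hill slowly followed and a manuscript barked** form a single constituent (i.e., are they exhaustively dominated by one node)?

No

[S [S [NP [Det a] [N hill]] [VP [AdvP [Adv slowly]] [VP [V followed]]]] [Conj and] [S [NP [Det a] [N manuscript]] [VP [V barked] [NP [Det every] [N hill]]]]]
The smallest constituent containing 'a hill slowly followed and a manuscript barked' is the S spanning 'a hill slowly followed and a manuscript barked every hill'; no single node in the tree dominates exactly the given words.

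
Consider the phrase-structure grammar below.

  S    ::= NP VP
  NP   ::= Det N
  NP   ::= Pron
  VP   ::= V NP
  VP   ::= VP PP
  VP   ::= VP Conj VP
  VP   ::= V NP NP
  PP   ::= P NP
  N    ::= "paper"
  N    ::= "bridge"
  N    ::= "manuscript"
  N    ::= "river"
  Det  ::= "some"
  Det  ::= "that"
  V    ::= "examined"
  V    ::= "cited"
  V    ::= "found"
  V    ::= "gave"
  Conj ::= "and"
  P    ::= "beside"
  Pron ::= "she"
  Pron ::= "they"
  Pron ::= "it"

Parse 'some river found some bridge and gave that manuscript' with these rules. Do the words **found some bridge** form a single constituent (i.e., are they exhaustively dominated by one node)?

[S [NP [Det some] [N river]] [VP [VP [V found] [NP [Det some] [N bridge]]] [Conj and] [VP [V gave] [NP [Det that] [N manuscript]]]]]
The words 'found some bridge' are exhaustively dominated by a single VP node (built by VP → V NP), so they form a constituent.

Yes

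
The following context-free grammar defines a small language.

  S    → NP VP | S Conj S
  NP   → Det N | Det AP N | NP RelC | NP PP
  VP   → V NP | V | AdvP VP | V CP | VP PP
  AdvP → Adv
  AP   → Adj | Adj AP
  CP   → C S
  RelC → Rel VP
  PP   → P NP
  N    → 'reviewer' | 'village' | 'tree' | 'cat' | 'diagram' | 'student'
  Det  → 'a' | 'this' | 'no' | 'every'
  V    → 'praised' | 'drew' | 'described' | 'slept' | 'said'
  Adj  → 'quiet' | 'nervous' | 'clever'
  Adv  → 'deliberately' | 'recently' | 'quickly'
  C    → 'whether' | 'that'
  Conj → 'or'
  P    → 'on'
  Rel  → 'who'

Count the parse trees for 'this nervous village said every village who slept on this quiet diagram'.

3

Two of the 3 distinct bracketings:
[S [NP [Det this] [AP [Adj nervous]] [N village]] [VP [V said] [NP [NP [Det every] [N village]] [RelC [Rel who] [VP [VP [V slept]] [PP [P on] [NP [Det this] [AP [Adj quiet]] [N diagram]]]]]]]]
[S [NP [Det this] [AP [Adj nervous]] [N village]] [VP [V said] [NP [NP [NP [Det every] [N village]] [RelC [Rel who] [VP [V slept]]]] [PP [P on] [NP [Det this] [AP [Adj quiet]] [N diagram]]]]]]
The difference turns on whether NP → NP PP is used at the relevant span, versus an alternative expansion of NP.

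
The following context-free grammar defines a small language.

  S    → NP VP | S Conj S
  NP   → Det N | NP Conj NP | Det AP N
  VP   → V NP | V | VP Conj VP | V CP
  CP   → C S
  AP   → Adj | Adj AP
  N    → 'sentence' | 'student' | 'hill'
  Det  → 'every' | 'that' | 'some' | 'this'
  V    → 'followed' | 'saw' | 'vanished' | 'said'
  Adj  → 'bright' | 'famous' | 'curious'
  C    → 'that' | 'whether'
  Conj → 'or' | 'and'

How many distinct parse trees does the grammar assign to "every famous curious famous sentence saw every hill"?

1

[S [NP [Det every] [AP [Adj famous] [AP [Adj curious] [AP [Adj famous]]]] [N sentence]] [VP [V saw] [NP [Det every] [N hill]]]]
No rule offers an alternative attachment or grouping for any span, so this is the only derivation.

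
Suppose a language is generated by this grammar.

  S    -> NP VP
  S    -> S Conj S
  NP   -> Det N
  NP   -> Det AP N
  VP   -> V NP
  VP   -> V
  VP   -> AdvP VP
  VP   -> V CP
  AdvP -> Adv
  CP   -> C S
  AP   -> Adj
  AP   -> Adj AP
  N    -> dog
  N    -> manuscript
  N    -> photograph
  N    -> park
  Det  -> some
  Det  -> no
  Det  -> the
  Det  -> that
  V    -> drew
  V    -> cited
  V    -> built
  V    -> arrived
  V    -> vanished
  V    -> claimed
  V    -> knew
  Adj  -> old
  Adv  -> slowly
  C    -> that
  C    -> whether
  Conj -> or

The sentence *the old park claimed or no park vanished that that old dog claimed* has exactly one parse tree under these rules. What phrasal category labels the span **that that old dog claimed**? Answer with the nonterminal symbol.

S
  S
    NP
      Det: the
      AP
        Adj: old
      N: park
    VP
      V: claimed
  Conj: or
  S
    NP
      Det: no
      N: park
    VP
      V: vanished
      CP
        C: that
        S
          NP
            Det: that
            AP
              Adj: old
            N: dog
          VP
            V: claimed
The span 'that that old dog claimed' is the CP node built by CP → C S.

CP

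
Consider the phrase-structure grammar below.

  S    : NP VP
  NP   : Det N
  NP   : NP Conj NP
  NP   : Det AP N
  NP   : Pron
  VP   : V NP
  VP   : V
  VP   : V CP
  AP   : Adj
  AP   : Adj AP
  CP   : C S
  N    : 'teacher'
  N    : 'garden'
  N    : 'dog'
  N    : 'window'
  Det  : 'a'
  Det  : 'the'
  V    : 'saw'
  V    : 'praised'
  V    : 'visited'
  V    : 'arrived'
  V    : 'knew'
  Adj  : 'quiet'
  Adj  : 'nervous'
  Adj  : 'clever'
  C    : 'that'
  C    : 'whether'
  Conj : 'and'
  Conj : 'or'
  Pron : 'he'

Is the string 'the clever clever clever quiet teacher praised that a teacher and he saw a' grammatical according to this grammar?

For S → NP VP, the only prefix that parses as NP is 'the clever clever clever quiet teacher', but the remainder 'praised that a teacher and he saw a' is not a VP under these rules.

Ungrammatical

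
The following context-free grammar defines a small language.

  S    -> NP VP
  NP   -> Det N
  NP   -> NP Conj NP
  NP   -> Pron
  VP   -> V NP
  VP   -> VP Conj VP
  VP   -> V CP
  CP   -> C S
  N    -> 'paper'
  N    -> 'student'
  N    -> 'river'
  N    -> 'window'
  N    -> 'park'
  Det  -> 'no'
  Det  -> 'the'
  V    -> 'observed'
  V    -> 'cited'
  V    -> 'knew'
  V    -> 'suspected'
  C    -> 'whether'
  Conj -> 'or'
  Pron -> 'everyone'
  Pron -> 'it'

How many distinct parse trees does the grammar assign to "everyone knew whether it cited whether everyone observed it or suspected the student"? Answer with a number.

3

Two of the 3 distinct bracketings:
[S [NP [Pron everyone]] [VP [VP [V knew] [CP [C whether] [S [NP [Pron it]] [VP [V cited] [CP [C whether] [S [NP [Pron everyone]] [VP [V observed] [NP [Pron it]]]]]]]]] [Conj or] [VP [V suspected] [NP [Det the] [N student]]]]]
[S [NP [Pron everyone]] [VP [V knew] [CP [C whether] [S [NP [Pron it]] [VP [VP [V cited] [CP [C whether] [S [NP [Pron everyone]] [VP [V observed] [NP [Pron it]]]]]] [Conj or] [VP [V suspected] [NP [Det the] [N student]]]]]]]]
The trees differ in how a recursive rule is bracketed over the same span.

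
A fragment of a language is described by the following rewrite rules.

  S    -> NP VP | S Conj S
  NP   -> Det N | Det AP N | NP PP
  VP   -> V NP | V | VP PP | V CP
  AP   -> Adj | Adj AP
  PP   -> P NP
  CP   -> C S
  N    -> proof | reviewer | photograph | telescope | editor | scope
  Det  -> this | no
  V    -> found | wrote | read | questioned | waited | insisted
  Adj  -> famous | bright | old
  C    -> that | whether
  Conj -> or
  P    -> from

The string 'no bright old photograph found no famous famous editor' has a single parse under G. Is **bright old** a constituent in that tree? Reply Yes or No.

Yes

[S [NP [Det no] [AP [Adj bright] [AP [Adj old]]] [N photograph]] [VP [V found] [NP [Det no] [AP [Adj famous] [AP [Adj famous]]] [N editor]]]]
The words 'bright old' are exhaustively dominated by a single AP node (built by AP → Adj AP), so they form a constituent.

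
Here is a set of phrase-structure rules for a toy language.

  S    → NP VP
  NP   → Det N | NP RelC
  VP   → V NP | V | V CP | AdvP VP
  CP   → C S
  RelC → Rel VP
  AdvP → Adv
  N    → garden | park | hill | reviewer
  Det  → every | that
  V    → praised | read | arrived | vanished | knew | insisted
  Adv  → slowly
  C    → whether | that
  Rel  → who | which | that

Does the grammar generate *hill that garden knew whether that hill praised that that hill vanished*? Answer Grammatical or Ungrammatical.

Ungrammatical

For S → NP VP, no prefix of the string parses as an NP.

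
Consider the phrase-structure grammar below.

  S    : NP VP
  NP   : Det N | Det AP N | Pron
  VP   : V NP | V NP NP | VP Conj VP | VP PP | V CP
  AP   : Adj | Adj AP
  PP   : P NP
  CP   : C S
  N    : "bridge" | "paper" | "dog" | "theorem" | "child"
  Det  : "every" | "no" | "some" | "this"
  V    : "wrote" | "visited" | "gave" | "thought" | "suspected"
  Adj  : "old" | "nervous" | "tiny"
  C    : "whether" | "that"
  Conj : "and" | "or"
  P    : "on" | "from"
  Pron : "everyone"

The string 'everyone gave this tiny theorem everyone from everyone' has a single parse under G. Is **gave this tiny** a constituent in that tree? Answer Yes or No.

No

[S [NP [Pron everyone]] [VP [VP [V gave] [NP [Det this] [AP [Adj tiny]] [N theorem]] [NP [Pron everyone]]] [PP [P from] [NP [Pron everyone]]]]]
The smallest constituent containing 'gave this tiny' is the VP spanning 'gave this tiny theorem everyone'; no single node in the tree dominates exactly the given words.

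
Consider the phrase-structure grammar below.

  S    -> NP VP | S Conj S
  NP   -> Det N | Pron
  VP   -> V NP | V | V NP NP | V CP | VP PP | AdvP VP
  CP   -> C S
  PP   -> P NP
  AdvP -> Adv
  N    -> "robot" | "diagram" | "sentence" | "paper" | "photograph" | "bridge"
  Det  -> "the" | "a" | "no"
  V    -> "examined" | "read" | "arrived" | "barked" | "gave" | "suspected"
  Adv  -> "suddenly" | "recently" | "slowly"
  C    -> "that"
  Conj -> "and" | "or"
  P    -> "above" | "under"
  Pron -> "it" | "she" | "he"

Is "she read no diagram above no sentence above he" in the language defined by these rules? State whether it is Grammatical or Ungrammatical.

[S [NP [Pron she]] [VP [VP [VP [V read] [NP [Det no] [N diagram]]] [PP [P above] [NP [Det no] [N sentence]]]] [PP [P above] [NP [Pron he]]]]]
Every word is introduced by a lexical rule and the phrasal rules combine the resulting categories into a single S.

Grammatical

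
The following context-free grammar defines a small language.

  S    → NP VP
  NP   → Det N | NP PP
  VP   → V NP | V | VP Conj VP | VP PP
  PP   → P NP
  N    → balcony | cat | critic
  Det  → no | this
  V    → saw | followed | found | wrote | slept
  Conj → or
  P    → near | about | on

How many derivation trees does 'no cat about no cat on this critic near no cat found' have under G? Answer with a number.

5

Two of the 5 distinct bracketings:
[S [NP [NP [Det no] [N cat]] [PP [P about] [NP [NP [Det no] [N cat]] [PP [P on] [NP [NP [Det this] [N critic]] [PP [P near] [NP [Det no] [N cat]]]]]]]] [VP [V found]]]
[S [NP [NP [Det no] [N cat]] [PP [P about] [NP [NP [NP [Det no] [N cat]] [PP [P on] [NP [Det this] [N critic]]]] [PP [P near] [NP [Det no] [N cat]]]]]] [VP [V found]]]
The trees differ in how a recursive rule is bracketed over the same span.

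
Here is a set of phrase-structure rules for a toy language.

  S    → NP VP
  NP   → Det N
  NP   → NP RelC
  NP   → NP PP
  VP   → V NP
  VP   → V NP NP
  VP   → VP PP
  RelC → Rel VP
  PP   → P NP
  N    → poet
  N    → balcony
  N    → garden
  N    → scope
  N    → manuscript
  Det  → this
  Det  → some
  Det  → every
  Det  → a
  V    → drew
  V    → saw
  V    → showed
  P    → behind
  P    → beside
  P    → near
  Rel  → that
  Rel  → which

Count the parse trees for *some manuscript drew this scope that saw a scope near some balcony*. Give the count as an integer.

Two of the 4 distinct bracketings:
[S [NP [Det some] [N manuscript]] [VP [V drew] [NP [NP [Det this] [N scope]] [RelC [Rel that] [VP [V saw] [NP [NP [Det a] [N scope]] [PP [P near] [NP [Det some] [N balcony]]]]]]]]]
[S [NP [Det some] [N manuscript]] [VP [V drew] [NP [NP [Det this] [N scope]] [RelC [Rel that] [VP [VP [V saw] [NP [Det a] [N scope]]] [PP [P near] [NP [Det some] [N balcony]]]]]]]]
The difference turns on whether NP → NP PP is used at the relevant span, versus an alternative expansion of NP.

4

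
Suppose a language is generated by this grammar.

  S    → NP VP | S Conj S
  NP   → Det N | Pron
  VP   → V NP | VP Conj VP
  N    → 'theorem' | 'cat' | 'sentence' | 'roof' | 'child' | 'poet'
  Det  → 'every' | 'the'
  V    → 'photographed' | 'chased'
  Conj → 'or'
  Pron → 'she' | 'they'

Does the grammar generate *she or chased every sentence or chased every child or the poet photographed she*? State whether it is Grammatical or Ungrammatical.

Ungrammatical

For S → NP VP, the only prefix that parses as NP is 'she', but the remainder 'or chased every sentence or chased every child or the poet photographed she' is not a VP under these rules. The alternative S rule S → S Conj S likewise has no satisfying split.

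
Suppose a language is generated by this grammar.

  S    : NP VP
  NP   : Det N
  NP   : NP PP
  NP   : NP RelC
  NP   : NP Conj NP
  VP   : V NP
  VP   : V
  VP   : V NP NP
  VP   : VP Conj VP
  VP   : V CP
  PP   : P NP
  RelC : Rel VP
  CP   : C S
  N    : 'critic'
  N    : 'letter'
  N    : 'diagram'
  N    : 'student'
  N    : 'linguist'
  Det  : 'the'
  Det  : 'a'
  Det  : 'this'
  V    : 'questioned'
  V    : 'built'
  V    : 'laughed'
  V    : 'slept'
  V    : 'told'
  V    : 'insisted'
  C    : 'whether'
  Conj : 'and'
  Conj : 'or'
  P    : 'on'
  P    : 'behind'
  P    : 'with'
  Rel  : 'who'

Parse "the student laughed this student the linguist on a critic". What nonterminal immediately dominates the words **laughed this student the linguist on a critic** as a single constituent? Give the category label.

[S [NP [Det the] [N student]] [VP [V laughed] [NP [Det this] [N student]] [NP [NP [Det the] [N linguist]] [PP [P on] [NP [Det a] [N critic]]]]]]
The span 'laughed this student the linguist on a critic' is the VP node built by VP → V NP NP.

VP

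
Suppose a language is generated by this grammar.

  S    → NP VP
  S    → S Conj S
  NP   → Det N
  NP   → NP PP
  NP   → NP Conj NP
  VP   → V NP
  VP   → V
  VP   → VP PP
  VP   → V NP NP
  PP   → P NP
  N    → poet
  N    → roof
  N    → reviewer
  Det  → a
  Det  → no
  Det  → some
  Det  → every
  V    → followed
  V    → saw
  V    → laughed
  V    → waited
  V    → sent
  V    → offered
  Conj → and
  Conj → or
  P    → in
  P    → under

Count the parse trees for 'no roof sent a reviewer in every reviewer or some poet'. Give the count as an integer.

Two of the 3 distinct bracketings:
[S [NP [Det no] [N roof]] [VP [V sent] [NP [NP [Det a] [N reviewer]] [PP [P in] [NP [NP [Det every] [N reviewer]] [Conj or] [NP [Det some] [N poet]]]]]]]
[S [NP [Det no] [N roof]] [VP [V sent] [NP [NP [NP [Det a] [N reviewer]] [PP [P in] [NP [Det every] [N reviewer]]]] [Conj or] [NP [Det some] [N poet]]]]]
The trees differ in how a recursive rule is bracketed over the same span.

3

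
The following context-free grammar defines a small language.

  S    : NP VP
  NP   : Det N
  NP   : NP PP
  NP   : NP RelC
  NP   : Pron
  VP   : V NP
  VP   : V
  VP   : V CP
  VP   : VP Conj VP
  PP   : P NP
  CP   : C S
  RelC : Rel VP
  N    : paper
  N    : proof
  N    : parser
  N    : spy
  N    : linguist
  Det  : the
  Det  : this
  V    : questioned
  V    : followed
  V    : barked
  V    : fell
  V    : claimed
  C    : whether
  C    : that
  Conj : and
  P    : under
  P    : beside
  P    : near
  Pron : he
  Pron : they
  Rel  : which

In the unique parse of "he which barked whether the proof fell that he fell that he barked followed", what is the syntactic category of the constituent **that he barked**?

S
  NP
    NP
      Pron: he
    RelC
      Rel: which
      VP
        V: barked
        CP
          C: whether
          S
            NP
              Det: the
              N: proof
            VP
              V: fell
              CP
                C: that
                S
                  NP
                    Pron: he
                  VP
                    V: fell
                    CP
                      C: that
                      S
                        NP
                          Pron: he
                        VP
                          V: barked
  VP
    V: followed
The span 'that he barked' is the CP node built by CP → C S.

CP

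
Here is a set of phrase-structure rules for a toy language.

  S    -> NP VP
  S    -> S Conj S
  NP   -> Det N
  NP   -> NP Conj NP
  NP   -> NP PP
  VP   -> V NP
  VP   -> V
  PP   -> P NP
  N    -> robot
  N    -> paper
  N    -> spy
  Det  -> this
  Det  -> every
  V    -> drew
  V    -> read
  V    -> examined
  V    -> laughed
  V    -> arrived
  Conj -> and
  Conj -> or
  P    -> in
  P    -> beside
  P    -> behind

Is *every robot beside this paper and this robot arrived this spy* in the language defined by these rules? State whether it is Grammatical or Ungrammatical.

S
  NP
    NP
      NP
        Det: every
        N: robot
      PP
        P: beside
        NP
          Det: this
          N: paper
    Conj: and
    NP
      Det: this
      N: robot
  VP
    V: arrived
    NP
      Det: this
      N: spy
Each bracket corresponds to one application of a listed rule, so the string is derivable from S.

Grammatical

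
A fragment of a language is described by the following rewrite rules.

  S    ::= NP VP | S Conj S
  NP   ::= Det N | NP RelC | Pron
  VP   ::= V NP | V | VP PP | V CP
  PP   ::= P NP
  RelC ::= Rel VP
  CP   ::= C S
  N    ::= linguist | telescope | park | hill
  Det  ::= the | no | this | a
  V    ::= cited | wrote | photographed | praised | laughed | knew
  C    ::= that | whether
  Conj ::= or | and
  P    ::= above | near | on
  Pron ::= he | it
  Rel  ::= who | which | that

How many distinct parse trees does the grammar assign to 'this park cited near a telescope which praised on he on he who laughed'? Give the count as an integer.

Two of the 4 distinct bracketings:
[S [NP [Det this] [N park]] [VP [VP [V cited]] [PP [P near] [NP [NP [Det a] [N telescope]] [RelC [Rel which] [VP [VP [VP [V praised]] [PP [P on] [NP [Pron he]]]] [PP [P on] [NP [NP [Pron he]] [RelC [Rel who] [VP [V laughed]]]]]]]]]]]
[S [NP [Det this] [N park]] [VP [VP [V cited]] [PP [P near] [NP [NP [NP [Det a] [N telescope]] [RelC [Rel which] [VP [VP [VP [V praised]] [PP [P on] [NP [Pron he]]]] [PP [P on] [NP [Pron he]]]]]] [RelC [Rel who] [VP [V laughed]]]]]]]
The trees differ in how a recursive rule is bracketed over the same span.

4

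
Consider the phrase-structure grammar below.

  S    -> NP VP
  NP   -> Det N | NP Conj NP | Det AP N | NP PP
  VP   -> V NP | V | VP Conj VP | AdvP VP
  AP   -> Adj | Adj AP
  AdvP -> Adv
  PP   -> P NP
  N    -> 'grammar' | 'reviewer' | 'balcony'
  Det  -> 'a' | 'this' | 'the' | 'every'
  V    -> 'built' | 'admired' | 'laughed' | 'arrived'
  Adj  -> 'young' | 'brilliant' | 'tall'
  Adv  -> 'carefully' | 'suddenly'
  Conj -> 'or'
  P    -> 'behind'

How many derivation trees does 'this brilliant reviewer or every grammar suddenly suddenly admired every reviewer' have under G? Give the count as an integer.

1

[S [NP [NP [Det this] [AP [Adj brilliant]] [N reviewer]] [Conj or] [NP [Det every] [N grammar]]] [VP [AdvP [Adv suddenly]] [VP [AdvP [Adv suddenly]] [VP [V admired] [NP [Det every] [N reviewer]]]]]]
No rule offers an alternative attachment or grouping for any span, so this is the only derivation.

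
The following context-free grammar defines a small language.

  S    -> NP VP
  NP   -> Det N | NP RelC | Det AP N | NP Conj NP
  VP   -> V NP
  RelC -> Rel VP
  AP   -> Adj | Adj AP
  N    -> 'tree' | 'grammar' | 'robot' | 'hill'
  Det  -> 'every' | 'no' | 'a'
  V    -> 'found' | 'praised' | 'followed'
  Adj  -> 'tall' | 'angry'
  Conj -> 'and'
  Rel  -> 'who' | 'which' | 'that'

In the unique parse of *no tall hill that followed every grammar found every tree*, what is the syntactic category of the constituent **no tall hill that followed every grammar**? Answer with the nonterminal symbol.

NP

S
  NP
    NP
      Det: no
      AP
        Adj: tall
      N: hill
    RelC
      Rel: that
      VP
        V: followed
        NP
          Det: every
          N: grammar
  VP
    V: found
    NP
      Det: every
      N: tree
The span 'no tall hill that followed every grammar' is the NP node built by NP → NP RelC.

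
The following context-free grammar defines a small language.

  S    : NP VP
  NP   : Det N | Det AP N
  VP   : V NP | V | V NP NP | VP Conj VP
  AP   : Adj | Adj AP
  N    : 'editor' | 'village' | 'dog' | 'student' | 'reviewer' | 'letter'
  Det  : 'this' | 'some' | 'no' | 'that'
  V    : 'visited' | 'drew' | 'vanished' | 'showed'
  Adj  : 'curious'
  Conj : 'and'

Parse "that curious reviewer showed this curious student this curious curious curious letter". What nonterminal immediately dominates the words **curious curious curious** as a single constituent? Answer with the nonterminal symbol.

AP

[S [NP [Det that] [AP [Adj curious]] [N reviewer]] [VP [V showed] [NP [Det this] [AP [Adj curious]] [N student]] [NP [Det this] [AP [Adj curious] [AP [Adj curious] [AP [Adj curious]]]] [N letter]]]]
The span 'curious curious curious' is the AP node built by AP → Adj AP.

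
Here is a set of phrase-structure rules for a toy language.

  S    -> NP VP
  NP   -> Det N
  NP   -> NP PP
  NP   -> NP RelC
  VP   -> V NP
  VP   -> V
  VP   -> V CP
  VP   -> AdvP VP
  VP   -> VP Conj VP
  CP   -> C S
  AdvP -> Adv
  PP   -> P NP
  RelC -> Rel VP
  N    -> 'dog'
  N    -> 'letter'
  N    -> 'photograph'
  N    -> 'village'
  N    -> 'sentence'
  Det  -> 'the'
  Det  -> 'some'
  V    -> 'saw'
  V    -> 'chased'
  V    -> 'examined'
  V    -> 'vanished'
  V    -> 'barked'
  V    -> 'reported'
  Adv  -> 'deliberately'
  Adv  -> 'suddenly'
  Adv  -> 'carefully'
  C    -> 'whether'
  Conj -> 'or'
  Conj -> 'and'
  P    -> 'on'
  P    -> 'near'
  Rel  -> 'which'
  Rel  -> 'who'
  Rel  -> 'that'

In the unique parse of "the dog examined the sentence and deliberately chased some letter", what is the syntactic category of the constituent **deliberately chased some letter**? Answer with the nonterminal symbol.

VP

[S [NP [Det the] [N dog]] [VP [VP [V examined] [NP [Det the] [N sentence]]] [Conj and] [VP [AdvP [Adv deliberately]] [VP [V chased] [NP [Det some] [N letter]]]]]]
The span 'deliberately chased some letter' is the VP node built by VP → AdvP VP.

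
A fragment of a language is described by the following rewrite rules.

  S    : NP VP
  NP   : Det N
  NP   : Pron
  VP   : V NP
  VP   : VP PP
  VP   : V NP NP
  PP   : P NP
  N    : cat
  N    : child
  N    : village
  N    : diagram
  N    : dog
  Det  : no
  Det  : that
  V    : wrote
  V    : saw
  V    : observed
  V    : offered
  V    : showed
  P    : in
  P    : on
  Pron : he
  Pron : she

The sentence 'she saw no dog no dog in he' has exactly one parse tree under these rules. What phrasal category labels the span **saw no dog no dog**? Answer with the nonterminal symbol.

VP

[S [NP [Pron she]] [VP [VP [V saw] [NP [Det no] [N dog]] [NP [Det no] [N dog]]] [PP [P in] [NP [Pron he]]]]]
The span 'saw no dog no dog' is the VP node built by VP → V NP NP.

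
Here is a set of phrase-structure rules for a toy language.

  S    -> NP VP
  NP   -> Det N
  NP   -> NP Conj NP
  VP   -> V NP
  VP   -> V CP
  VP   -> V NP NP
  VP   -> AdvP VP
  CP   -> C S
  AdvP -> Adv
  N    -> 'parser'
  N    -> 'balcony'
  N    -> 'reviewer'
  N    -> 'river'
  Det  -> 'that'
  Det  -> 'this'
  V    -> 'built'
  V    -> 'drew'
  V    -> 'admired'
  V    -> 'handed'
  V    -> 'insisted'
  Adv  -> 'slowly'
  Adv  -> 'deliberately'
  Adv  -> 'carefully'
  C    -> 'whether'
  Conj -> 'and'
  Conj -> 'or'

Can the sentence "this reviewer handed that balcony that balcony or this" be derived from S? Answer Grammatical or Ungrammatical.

Ungrammatical

For S → NP VP, the only prefix that parses as NP is 'this reviewer', but the remainder 'handed that balcony that balcony or this' is not a VP under these rules.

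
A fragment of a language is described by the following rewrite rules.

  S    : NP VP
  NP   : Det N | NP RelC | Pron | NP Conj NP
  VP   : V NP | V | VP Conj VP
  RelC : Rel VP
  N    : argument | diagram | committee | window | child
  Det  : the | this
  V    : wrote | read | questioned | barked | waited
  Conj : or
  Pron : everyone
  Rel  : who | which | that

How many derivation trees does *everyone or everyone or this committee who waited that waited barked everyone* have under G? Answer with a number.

Two of the 9 distinct bracketings:
[S [NP [NP [NP [NP [Pron everyone]] [Conj or] [NP [NP [Pron everyone]] [Conj or] [NP [Det this] [N committee]]]] [RelC [Rel who] [VP [V waited]]]] [RelC [Rel that] [VP [V waited]]]] [VP [V barked] [NP [Pron everyone]]]]
[S [NP [NP [NP [NP [NP [Pron everyone]] [Conj or] [NP [Pron everyone]]] [Conj or] [NP [Det this] [N committee]]] [RelC [Rel who] [VP [V waited]]]] [RelC [Rel that] [VP [V waited]]]] [VP [V barked] [NP [Pron everyone]]]]
The trees differ in how a recursive rule is bracketed over the same span.

9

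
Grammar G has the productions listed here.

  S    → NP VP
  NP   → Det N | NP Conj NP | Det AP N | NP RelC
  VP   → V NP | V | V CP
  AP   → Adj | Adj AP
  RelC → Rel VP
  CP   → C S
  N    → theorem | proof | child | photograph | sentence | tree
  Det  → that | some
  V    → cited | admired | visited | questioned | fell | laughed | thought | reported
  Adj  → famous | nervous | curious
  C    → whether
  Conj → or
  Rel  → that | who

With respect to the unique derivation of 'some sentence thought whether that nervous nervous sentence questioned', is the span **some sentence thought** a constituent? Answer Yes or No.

No

[S [NP [Det some] [N sentence]] [VP [V thought] [CP [C whether] [S [NP [Det that] [AP [Adj nervous] [AP [Adj nervous]]] [N sentence]] [VP [V questioned]]]]]]
The smallest constituent containing 'some sentence thought' is the S spanning 'some sentence thought whether that nervous nervous sentence questioned'; no single node in the tree dominates exactly the given words.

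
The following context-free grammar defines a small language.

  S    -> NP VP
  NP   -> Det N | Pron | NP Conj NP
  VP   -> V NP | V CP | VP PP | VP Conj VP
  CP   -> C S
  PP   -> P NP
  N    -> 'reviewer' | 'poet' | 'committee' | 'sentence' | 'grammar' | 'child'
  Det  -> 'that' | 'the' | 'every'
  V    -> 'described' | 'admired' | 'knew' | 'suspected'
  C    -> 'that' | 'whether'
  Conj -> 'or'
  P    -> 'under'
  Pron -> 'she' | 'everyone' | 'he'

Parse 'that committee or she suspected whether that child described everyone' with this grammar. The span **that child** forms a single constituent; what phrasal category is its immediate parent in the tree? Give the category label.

S

[S [NP [NP [Det that] [N committee]] [Conj or] [NP [Pron she]]] [VP [V suspected] [CP [C whether] [S [NP [Det that] [N child]] [VP [V described] [NP [Pron everyone]]]]]]]
The span 'that child' is the NP node built by NP → Det N.
Its mother is the S built by S → NP VP.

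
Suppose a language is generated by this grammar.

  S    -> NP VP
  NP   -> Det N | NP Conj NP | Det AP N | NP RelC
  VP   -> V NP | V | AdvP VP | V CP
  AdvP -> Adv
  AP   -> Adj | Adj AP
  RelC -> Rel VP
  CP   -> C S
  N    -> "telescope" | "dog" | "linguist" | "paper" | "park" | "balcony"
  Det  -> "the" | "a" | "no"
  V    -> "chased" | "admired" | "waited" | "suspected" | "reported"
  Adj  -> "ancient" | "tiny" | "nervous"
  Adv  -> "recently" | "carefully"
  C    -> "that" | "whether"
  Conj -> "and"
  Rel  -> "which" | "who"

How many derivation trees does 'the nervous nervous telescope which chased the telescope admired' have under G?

[S [NP [NP [Det the] [AP [Adj nervous] [AP [Adj nervous]]] [N telescope]] [RelC [Rel which] [VP [V chased] [NP [Det the] [N telescope]]]]] [VP [V admired]]]
No rule offers an alternative attachment or grouping for any span, so this is the only derivation.

1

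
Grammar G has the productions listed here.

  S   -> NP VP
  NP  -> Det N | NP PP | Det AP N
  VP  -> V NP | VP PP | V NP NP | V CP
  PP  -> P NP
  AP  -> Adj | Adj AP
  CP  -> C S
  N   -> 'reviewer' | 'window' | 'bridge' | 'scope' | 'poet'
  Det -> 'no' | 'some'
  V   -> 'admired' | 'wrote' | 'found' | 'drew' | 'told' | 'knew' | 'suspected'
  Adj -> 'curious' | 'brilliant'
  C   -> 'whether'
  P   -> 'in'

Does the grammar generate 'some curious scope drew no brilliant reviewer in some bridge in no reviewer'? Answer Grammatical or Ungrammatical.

S
  NP
    Det: some
    AP
      Adj: curious
    N: scope
  VP
    V: drew
    NP
      NP
        Det: no
        AP
          Adj: brilliant
        N: reviewer
      PP
        P: in
        NP
          NP
            Det: some
            N: bridge
          PP
            P: in
            NP
              Det: no
              N: reviewer
Each bracket corresponds to one application of a listed rule, so the string is derivable from S.

Grammatical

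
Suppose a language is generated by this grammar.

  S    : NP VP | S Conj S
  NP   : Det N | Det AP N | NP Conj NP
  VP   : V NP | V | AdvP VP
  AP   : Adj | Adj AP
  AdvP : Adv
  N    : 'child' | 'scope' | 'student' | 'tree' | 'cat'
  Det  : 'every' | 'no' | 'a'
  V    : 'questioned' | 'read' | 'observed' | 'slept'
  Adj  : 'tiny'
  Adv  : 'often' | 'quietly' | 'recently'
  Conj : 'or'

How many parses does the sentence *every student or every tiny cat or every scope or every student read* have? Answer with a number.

Two of the 5 distinct bracketings:
[S [NP [NP [Det every] [N student]] [Conj or] [NP [NP [Det every] [AP [Adj tiny]] [N cat]] [Conj or] [NP [NP [Det every] [N scope]] [Conj or] [NP [Det every] [N student]]]]] [VP [V read]]]
[S [NP [NP [Det every] [N student]] [Conj or] [NP [NP [NP [Det every] [AP [Adj tiny]] [N cat]] [Conj or] [NP [Det every] [N scope]]] [Conj or] [NP [Det every] [N student]]]] [VP [V read]]]
The trees differ in how a recursive rule is bracketed over the same span.

5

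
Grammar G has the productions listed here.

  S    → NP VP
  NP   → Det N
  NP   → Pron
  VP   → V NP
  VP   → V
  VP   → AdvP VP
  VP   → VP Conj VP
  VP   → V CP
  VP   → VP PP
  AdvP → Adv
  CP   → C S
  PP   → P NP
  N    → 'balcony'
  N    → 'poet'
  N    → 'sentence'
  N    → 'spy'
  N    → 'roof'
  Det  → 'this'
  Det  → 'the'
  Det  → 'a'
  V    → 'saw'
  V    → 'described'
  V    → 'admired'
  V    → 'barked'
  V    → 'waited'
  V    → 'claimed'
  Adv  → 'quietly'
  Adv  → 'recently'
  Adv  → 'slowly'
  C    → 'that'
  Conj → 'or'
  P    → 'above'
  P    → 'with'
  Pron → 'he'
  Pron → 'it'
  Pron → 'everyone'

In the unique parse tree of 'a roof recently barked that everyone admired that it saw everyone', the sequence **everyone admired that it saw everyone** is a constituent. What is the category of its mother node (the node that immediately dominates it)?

CP

S
  NP
    Det: a
    N: roof
  VP
    AdvP
      Adv: recently
    VP
      V: barked
      CP
        C: that
        S
          NP
            Pron: everyone
          VP
            V: admired
            CP
              C: that
              S
                NP
                  Pron: it
                VP
                  V: saw
                  NP
                    Pron: everyone
The span 'everyone admired that it saw everyone' is the S node built by S → NP VP.
Its mother is the CP built by CP → C S.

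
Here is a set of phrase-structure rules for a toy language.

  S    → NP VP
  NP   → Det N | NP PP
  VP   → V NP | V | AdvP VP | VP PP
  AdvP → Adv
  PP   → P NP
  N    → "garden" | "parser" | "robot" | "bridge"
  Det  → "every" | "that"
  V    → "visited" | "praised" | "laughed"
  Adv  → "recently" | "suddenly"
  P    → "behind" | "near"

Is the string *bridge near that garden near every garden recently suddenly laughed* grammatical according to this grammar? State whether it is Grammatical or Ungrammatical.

Ungrammatical

For S → NP VP, no prefix of the string parses as an NP.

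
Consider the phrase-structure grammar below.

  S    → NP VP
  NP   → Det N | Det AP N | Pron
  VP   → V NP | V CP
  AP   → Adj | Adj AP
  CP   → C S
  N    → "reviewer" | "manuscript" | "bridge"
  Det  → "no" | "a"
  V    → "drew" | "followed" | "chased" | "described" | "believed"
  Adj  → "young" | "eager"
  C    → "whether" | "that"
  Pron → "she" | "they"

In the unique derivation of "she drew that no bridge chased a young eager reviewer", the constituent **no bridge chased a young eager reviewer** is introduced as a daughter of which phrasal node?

[S [NP [Pron she]] [VP [V drew] [CP [C that] [S [NP [Det no] [N bridge]] [VP [V chased] [NP [Det a] [AP [Adj young] [AP [Adj eager]]] [N reviewer]]]]]]]
The span 'no bridge chased a young eager reviewer' is the S node built by S → NP VP.
Its mother is the CP built by CP → C S.

CP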